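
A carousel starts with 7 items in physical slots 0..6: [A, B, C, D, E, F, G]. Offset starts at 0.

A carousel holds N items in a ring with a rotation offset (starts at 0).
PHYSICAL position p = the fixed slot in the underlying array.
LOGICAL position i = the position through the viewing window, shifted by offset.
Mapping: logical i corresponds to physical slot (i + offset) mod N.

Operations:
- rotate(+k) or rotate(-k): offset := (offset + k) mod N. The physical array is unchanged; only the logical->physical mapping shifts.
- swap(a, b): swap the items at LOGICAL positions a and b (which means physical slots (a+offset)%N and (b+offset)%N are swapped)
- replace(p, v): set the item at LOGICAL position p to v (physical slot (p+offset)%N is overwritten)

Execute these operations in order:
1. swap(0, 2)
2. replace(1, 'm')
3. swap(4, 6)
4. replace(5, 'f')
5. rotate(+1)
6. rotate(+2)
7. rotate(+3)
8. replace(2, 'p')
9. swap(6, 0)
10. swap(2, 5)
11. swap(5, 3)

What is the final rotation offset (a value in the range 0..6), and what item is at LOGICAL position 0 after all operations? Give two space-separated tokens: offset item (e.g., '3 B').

After op 1 (swap(0, 2)): offset=0, physical=[C,B,A,D,E,F,G], logical=[C,B,A,D,E,F,G]
After op 2 (replace(1, 'm')): offset=0, physical=[C,m,A,D,E,F,G], logical=[C,m,A,D,E,F,G]
After op 3 (swap(4, 6)): offset=0, physical=[C,m,A,D,G,F,E], logical=[C,m,A,D,G,F,E]
After op 4 (replace(5, 'f')): offset=0, physical=[C,m,A,D,G,f,E], logical=[C,m,A,D,G,f,E]
After op 5 (rotate(+1)): offset=1, physical=[C,m,A,D,G,f,E], logical=[m,A,D,G,f,E,C]
After op 6 (rotate(+2)): offset=3, physical=[C,m,A,D,G,f,E], logical=[D,G,f,E,C,m,A]
After op 7 (rotate(+3)): offset=6, physical=[C,m,A,D,G,f,E], logical=[E,C,m,A,D,G,f]
After op 8 (replace(2, 'p')): offset=6, physical=[C,p,A,D,G,f,E], logical=[E,C,p,A,D,G,f]
After op 9 (swap(6, 0)): offset=6, physical=[C,p,A,D,G,E,f], logical=[f,C,p,A,D,G,E]
After op 10 (swap(2, 5)): offset=6, physical=[C,G,A,D,p,E,f], logical=[f,C,G,A,D,p,E]
After op 11 (swap(5, 3)): offset=6, physical=[C,G,p,D,A,E,f], logical=[f,C,G,p,D,A,E]

Answer: 6 f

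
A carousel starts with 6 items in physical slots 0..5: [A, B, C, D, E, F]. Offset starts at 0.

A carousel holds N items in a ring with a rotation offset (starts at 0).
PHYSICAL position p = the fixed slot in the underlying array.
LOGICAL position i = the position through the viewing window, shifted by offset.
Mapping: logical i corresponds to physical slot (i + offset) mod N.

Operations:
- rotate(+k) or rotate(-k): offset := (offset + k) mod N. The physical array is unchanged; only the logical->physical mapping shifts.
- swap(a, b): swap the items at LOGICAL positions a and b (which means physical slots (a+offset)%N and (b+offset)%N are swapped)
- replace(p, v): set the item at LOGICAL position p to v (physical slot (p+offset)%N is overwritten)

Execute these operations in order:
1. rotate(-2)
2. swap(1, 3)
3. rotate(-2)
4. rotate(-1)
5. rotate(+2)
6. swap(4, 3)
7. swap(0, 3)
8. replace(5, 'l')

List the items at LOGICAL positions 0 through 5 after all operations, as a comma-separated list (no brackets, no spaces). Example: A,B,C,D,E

Answer: F,E,B,D,A,l

Derivation:
After op 1 (rotate(-2)): offset=4, physical=[A,B,C,D,E,F], logical=[E,F,A,B,C,D]
After op 2 (swap(1, 3)): offset=4, physical=[A,F,C,D,E,B], logical=[E,B,A,F,C,D]
After op 3 (rotate(-2)): offset=2, physical=[A,F,C,D,E,B], logical=[C,D,E,B,A,F]
After op 4 (rotate(-1)): offset=1, physical=[A,F,C,D,E,B], logical=[F,C,D,E,B,A]
After op 5 (rotate(+2)): offset=3, physical=[A,F,C,D,E,B], logical=[D,E,B,A,F,C]
After op 6 (swap(4, 3)): offset=3, physical=[F,A,C,D,E,B], logical=[D,E,B,F,A,C]
After op 7 (swap(0, 3)): offset=3, physical=[D,A,C,F,E,B], logical=[F,E,B,D,A,C]
After op 8 (replace(5, 'l')): offset=3, physical=[D,A,l,F,E,B], logical=[F,E,B,D,A,l]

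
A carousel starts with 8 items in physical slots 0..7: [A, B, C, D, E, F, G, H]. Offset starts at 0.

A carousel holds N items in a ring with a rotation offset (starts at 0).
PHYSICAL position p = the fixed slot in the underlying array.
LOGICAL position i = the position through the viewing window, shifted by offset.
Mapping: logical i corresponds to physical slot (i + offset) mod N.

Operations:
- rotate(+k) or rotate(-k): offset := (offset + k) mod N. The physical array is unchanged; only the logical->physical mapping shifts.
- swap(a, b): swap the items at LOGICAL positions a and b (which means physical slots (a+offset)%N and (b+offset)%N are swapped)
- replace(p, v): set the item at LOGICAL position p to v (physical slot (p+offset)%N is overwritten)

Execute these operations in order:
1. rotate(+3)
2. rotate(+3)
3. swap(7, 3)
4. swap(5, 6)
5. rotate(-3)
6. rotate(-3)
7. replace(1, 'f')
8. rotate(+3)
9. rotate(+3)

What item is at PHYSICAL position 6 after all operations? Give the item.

After op 1 (rotate(+3)): offset=3, physical=[A,B,C,D,E,F,G,H], logical=[D,E,F,G,H,A,B,C]
After op 2 (rotate(+3)): offset=6, physical=[A,B,C,D,E,F,G,H], logical=[G,H,A,B,C,D,E,F]
After op 3 (swap(7, 3)): offset=6, physical=[A,F,C,D,E,B,G,H], logical=[G,H,A,F,C,D,E,B]
After op 4 (swap(5, 6)): offset=6, physical=[A,F,C,E,D,B,G,H], logical=[G,H,A,F,C,E,D,B]
After op 5 (rotate(-3)): offset=3, physical=[A,F,C,E,D,B,G,H], logical=[E,D,B,G,H,A,F,C]
After op 6 (rotate(-3)): offset=0, physical=[A,F,C,E,D,B,G,H], logical=[A,F,C,E,D,B,G,H]
After op 7 (replace(1, 'f')): offset=0, physical=[A,f,C,E,D,B,G,H], logical=[A,f,C,E,D,B,G,H]
After op 8 (rotate(+3)): offset=3, physical=[A,f,C,E,D,B,G,H], logical=[E,D,B,G,H,A,f,C]
After op 9 (rotate(+3)): offset=6, physical=[A,f,C,E,D,B,G,H], logical=[G,H,A,f,C,E,D,B]

Answer: G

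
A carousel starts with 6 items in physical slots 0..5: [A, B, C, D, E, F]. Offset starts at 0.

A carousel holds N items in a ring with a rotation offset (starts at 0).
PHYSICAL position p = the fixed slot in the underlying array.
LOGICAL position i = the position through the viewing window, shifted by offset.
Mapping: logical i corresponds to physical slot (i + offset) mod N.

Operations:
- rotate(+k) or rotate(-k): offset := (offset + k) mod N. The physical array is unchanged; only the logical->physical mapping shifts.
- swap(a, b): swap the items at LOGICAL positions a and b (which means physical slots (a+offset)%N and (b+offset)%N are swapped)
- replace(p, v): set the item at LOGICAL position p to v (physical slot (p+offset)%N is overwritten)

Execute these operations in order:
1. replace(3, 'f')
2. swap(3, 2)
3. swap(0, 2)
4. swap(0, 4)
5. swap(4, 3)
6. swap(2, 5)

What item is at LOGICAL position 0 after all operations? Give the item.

After op 1 (replace(3, 'f')): offset=0, physical=[A,B,C,f,E,F], logical=[A,B,C,f,E,F]
After op 2 (swap(3, 2)): offset=0, physical=[A,B,f,C,E,F], logical=[A,B,f,C,E,F]
After op 3 (swap(0, 2)): offset=0, physical=[f,B,A,C,E,F], logical=[f,B,A,C,E,F]
After op 4 (swap(0, 4)): offset=0, physical=[E,B,A,C,f,F], logical=[E,B,A,C,f,F]
After op 5 (swap(4, 3)): offset=0, physical=[E,B,A,f,C,F], logical=[E,B,A,f,C,F]
After op 6 (swap(2, 5)): offset=0, physical=[E,B,F,f,C,A], logical=[E,B,F,f,C,A]

Answer: E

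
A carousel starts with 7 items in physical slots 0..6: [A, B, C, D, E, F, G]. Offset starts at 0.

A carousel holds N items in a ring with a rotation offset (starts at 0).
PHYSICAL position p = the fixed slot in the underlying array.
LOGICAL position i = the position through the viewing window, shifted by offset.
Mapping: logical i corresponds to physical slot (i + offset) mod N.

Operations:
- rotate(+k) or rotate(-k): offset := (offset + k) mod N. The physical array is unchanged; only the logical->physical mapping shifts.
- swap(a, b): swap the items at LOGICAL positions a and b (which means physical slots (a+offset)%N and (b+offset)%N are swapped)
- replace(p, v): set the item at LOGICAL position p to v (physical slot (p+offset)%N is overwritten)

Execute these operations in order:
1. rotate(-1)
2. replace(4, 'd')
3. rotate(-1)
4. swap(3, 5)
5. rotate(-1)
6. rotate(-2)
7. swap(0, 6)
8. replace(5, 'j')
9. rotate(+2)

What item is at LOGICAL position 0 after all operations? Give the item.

Answer: E

Derivation:
After op 1 (rotate(-1)): offset=6, physical=[A,B,C,D,E,F,G], logical=[G,A,B,C,D,E,F]
After op 2 (replace(4, 'd')): offset=6, physical=[A,B,C,d,E,F,G], logical=[G,A,B,C,d,E,F]
After op 3 (rotate(-1)): offset=5, physical=[A,B,C,d,E,F,G], logical=[F,G,A,B,C,d,E]
After op 4 (swap(3, 5)): offset=5, physical=[A,d,C,B,E,F,G], logical=[F,G,A,d,C,B,E]
After op 5 (rotate(-1)): offset=4, physical=[A,d,C,B,E,F,G], logical=[E,F,G,A,d,C,B]
After op 6 (rotate(-2)): offset=2, physical=[A,d,C,B,E,F,G], logical=[C,B,E,F,G,A,d]
After op 7 (swap(0, 6)): offset=2, physical=[A,C,d,B,E,F,G], logical=[d,B,E,F,G,A,C]
After op 8 (replace(5, 'j')): offset=2, physical=[j,C,d,B,E,F,G], logical=[d,B,E,F,G,j,C]
After op 9 (rotate(+2)): offset=4, physical=[j,C,d,B,E,F,G], logical=[E,F,G,j,C,d,B]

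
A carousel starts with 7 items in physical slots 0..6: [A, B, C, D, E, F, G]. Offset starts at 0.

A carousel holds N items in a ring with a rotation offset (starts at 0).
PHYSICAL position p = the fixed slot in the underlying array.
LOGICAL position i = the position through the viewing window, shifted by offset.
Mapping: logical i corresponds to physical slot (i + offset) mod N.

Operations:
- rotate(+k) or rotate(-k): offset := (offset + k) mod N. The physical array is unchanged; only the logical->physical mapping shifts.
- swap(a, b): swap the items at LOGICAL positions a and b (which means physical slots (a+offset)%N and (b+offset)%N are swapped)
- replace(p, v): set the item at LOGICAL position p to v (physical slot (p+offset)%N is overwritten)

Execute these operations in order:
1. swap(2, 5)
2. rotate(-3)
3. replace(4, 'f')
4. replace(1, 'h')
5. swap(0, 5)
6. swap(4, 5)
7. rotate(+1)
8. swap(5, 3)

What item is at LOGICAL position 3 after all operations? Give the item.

Answer: D

Derivation:
After op 1 (swap(2, 5)): offset=0, physical=[A,B,F,D,E,C,G], logical=[A,B,F,D,E,C,G]
After op 2 (rotate(-3)): offset=4, physical=[A,B,F,D,E,C,G], logical=[E,C,G,A,B,F,D]
After op 3 (replace(4, 'f')): offset=4, physical=[A,f,F,D,E,C,G], logical=[E,C,G,A,f,F,D]
After op 4 (replace(1, 'h')): offset=4, physical=[A,f,F,D,E,h,G], logical=[E,h,G,A,f,F,D]
After op 5 (swap(0, 5)): offset=4, physical=[A,f,E,D,F,h,G], logical=[F,h,G,A,f,E,D]
After op 6 (swap(4, 5)): offset=4, physical=[A,E,f,D,F,h,G], logical=[F,h,G,A,E,f,D]
After op 7 (rotate(+1)): offset=5, physical=[A,E,f,D,F,h,G], logical=[h,G,A,E,f,D,F]
After op 8 (swap(5, 3)): offset=5, physical=[A,D,f,E,F,h,G], logical=[h,G,A,D,f,E,F]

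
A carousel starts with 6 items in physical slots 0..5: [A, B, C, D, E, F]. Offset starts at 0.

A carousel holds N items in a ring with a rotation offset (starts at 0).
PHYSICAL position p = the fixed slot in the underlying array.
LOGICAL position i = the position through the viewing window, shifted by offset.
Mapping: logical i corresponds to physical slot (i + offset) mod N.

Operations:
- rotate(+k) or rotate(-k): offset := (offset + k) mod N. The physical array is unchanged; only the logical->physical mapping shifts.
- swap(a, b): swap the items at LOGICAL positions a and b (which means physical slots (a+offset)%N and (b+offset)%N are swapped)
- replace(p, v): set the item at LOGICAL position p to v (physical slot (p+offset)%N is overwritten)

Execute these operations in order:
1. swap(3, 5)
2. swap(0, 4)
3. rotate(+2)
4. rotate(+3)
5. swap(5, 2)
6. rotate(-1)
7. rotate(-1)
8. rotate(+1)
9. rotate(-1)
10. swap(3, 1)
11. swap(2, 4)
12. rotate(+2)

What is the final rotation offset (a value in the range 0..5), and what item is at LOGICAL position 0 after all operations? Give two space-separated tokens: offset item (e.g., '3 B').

Answer: 5 A

Derivation:
After op 1 (swap(3, 5)): offset=0, physical=[A,B,C,F,E,D], logical=[A,B,C,F,E,D]
After op 2 (swap(0, 4)): offset=0, physical=[E,B,C,F,A,D], logical=[E,B,C,F,A,D]
After op 3 (rotate(+2)): offset=2, physical=[E,B,C,F,A,D], logical=[C,F,A,D,E,B]
After op 4 (rotate(+3)): offset=5, physical=[E,B,C,F,A,D], logical=[D,E,B,C,F,A]
After op 5 (swap(5, 2)): offset=5, physical=[E,A,C,F,B,D], logical=[D,E,A,C,F,B]
After op 6 (rotate(-1)): offset=4, physical=[E,A,C,F,B,D], logical=[B,D,E,A,C,F]
After op 7 (rotate(-1)): offset=3, physical=[E,A,C,F,B,D], logical=[F,B,D,E,A,C]
After op 8 (rotate(+1)): offset=4, physical=[E,A,C,F,B,D], logical=[B,D,E,A,C,F]
After op 9 (rotate(-1)): offset=3, physical=[E,A,C,F,B,D], logical=[F,B,D,E,A,C]
After op 10 (swap(3, 1)): offset=3, physical=[B,A,C,F,E,D], logical=[F,E,D,B,A,C]
After op 11 (swap(2, 4)): offset=3, physical=[B,D,C,F,E,A], logical=[F,E,A,B,D,C]
After op 12 (rotate(+2)): offset=5, physical=[B,D,C,F,E,A], logical=[A,B,D,C,F,E]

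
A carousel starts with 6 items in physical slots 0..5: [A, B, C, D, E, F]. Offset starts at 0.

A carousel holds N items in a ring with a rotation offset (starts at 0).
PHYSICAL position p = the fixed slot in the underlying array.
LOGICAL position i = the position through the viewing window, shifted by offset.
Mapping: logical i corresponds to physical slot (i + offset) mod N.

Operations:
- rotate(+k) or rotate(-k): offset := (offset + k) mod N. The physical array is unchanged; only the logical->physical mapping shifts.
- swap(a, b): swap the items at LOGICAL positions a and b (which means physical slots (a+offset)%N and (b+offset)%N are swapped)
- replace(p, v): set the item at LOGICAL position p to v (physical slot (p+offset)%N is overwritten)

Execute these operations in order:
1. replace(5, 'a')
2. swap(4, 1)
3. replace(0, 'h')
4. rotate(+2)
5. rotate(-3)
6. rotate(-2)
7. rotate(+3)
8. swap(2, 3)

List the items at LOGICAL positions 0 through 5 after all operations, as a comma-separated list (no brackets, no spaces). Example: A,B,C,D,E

After op 1 (replace(5, 'a')): offset=0, physical=[A,B,C,D,E,a], logical=[A,B,C,D,E,a]
After op 2 (swap(4, 1)): offset=0, physical=[A,E,C,D,B,a], logical=[A,E,C,D,B,a]
After op 3 (replace(0, 'h')): offset=0, physical=[h,E,C,D,B,a], logical=[h,E,C,D,B,a]
After op 4 (rotate(+2)): offset=2, physical=[h,E,C,D,B,a], logical=[C,D,B,a,h,E]
After op 5 (rotate(-3)): offset=5, physical=[h,E,C,D,B,a], logical=[a,h,E,C,D,B]
After op 6 (rotate(-2)): offset=3, physical=[h,E,C,D,B,a], logical=[D,B,a,h,E,C]
After op 7 (rotate(+3)): offset=0, physical=[h,E,C,D,B,a], logical=[h,E,C,D,B,a]
After op 8 (swap(2, 3)): offset=0, physical=[h,E,D,C,B,a], logical=[h,E,D,C,B,a]

Answer: h,E,D,C,B,a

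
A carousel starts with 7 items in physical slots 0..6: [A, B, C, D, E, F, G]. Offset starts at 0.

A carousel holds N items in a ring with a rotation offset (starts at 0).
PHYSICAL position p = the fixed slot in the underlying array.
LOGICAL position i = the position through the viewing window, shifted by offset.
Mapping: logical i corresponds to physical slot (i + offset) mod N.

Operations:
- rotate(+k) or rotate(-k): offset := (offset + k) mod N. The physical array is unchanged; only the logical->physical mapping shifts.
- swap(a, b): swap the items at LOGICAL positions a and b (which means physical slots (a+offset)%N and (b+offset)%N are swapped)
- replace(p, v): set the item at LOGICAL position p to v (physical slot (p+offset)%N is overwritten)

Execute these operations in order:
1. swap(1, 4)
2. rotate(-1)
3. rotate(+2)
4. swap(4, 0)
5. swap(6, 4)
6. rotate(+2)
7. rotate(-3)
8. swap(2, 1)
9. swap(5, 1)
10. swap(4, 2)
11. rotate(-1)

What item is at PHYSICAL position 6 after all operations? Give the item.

Answer: G

Derivation:
After op 1 (swap(1, 4)): offset=0, physical=[A,E,C,D,B,F,G], logical=[A,E,C,D,B,F,G]
After op 2 (rotate(-1)): offset=6, physical=[A,E,C,D,B,F,G], logical=[G,A,E,C,D,B,F]
After op 3 (rotate(+2)): offset=1, physical=[A,E,C,D,B,F,G], logical=[E,C,D,B,F,G,A]
After op 4 (swap(4, 0)): offset=1, physical=[A,F,C,D,B,E,G], logical=[F,C,D,B,E,G,A]
After op 5 (swap(6, 4)): offset=1, physical=[E,F,C,D,B,A,G], logical=[F,C,D,B,A,G,E]
After op 6 (rotate(+2)): offset=3, physical=[E,F,C,D,B,A,G], logical=[D,B,A,G,E,F,C]
After op 7 (rotate(-3)): offset=0, physical=[E,F,C,D,B,A,G], logical=[E,F,C,D,B,A,G]
After op 8 (swap(2, 1)): offset=0, physical=[E,C,F,D,B,A,G], logical=[E,C,F,D,B,A,G]
After op 9 (swap(5, 1)): offset=0, physical=[E,A,F,D,B,C,G], logical=[E,A,F,D,B,C,G]
After op 10 (swap(4, 2)): offset=0, physical=[E,A,B,D,F,C,G], logical=[E,A,B,D,F,C,G]
After op 11 (rotate(-1)): offset=6, physical=[E,A,B,D,F,C,G], logical=[G,E,A,B,D,F,C]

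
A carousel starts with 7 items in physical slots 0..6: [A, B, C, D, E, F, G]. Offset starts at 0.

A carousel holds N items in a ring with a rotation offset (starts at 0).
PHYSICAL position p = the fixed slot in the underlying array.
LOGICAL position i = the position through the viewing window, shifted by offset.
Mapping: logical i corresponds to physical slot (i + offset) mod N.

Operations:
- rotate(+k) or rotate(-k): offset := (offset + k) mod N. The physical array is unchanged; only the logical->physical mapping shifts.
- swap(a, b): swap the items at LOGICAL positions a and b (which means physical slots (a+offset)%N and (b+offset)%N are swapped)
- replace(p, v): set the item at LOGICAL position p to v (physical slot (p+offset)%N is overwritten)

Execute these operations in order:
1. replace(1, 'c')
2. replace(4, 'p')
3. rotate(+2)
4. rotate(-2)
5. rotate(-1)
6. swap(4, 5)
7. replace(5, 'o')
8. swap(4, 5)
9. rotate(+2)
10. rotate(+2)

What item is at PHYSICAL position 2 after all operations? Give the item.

After op 1 (replace(1, 'c')): offset=0, physical=[A,c,C,D,E,F,G], logical=[A,c,C,D,E,F,G]
After op 2 (replace(4, 'p')): offset=0, physical=[A,c,C,D,p,F,G], logical=[A,c,C,D,p,F,G]
After op 3 (rotate(+2)): offset=2, physical=[A,c,C,D,p,F,G], logical=[C,D,p,F,G,A,c]
After op 4 (rotate(-2)): offset=0, physical=[A,c,C,D,p,F,G], logical=[A,c,C,D,p,F,G]
After op 5 (rotate(-1)): offset=6, physical=[A,c,C,D,p,F,G], logical=[G,A,c,C,D,p,F]
After op 6 (swap(4, 5)): offset=6, physical=[A,c,C,p,D,F,G], logical=[G,A,c,C,p,D,F]
After op 7 (replace(5, 'o')): offset=6, physical=[A,c,C,p,o,F,G], logical=[G,A,c,C,p,o,F]
After op 8 (swap(4, 5)): offset=6, physical=[A,c,C,o,p,F,G], logical=[G,A,c,C,o,p,F]
After op 9 (rotate(+2)): offset=1, physical=[A,c,C,o,p,F,G], logical=[c,C,o,p,F,G,A]
After op 10 (rotate(+2)): offset=3, physical=[A,c,C,o,p,F,G], logical=[o,p,F,G,A,c,C]

Answer: C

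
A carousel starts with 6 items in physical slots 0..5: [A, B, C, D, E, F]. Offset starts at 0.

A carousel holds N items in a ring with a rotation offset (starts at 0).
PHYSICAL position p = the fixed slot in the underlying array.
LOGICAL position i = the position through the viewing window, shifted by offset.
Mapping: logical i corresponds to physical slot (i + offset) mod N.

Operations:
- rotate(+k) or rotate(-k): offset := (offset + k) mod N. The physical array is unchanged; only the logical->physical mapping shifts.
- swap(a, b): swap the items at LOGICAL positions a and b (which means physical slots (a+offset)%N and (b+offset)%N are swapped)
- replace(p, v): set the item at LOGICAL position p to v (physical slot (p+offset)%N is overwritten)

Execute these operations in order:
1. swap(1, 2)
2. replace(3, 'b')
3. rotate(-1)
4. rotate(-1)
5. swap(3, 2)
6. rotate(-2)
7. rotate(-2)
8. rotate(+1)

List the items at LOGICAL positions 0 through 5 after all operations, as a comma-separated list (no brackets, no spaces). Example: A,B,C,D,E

Answer: A,B,b,E,F,C

Derivation:
After op 1 (swap(1, 2)): offset=0, physical=[A,C,B,D,E,F], logical=[A,C,B,D,E,F]
After op 2 (replace(3, 'b')): offset=0, physical=[A,C,B,b,E,F], logical=[A,C,B,b,E,F]
After op 3 (rotate(-1)): offset=5, physical=[A,C,B,b,E,F], logical=[F,A,C,B,b,E]
After op 4 (rotate(-1)): offset=4, physical=[A,C,B,b,E,F], logical=[E,F,A,C,B,b]
After op 5 (swap(3, 2)): offset=4, physical=[C,A,B,b,E,F], logical=[E,F,C,A,B,b]
After op 6 (rotate(-2)): offset=2, physical=[C,A,B,b,E,F], logical=[B,b,E,F,C,A]
After op 7 (rotate(-2)): offset=0, physical=[C,A,B,b,E,F], logical=[C,A,B,b,E,F]
After op 8 (rotate(+1)): offset=1, physical=[C,A,B,b,E,F], logical=[A,B,b,E,F,C]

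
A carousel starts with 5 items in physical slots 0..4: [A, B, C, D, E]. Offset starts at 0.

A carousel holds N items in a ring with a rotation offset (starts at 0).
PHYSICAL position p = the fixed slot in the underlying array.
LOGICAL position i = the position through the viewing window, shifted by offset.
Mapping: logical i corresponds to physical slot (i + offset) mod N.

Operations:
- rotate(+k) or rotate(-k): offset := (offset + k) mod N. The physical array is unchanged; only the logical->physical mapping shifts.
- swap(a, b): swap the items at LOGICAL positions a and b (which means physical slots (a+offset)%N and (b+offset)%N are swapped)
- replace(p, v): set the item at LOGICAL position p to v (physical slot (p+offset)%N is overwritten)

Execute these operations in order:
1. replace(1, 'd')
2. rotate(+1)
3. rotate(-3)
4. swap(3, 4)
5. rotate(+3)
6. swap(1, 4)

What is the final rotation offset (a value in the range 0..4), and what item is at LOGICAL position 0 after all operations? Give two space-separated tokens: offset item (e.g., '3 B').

After op 1 (replace(1, 'd')): offset=0, physical=[A,d,C,D,E], logical=[A,d,C,D,E]
After op 2 (rotate(+1)): offset=1, physical=[A,d,C,D,E], logical=[d,C,D,E,A]
After op 3 (rotate(-3)): offset=3, physical=[A,d,C,D,E], logical=[D,E,A,d,C]
After op 4 (swap(3, 4)): offset=3, physical=[A,C,d,D,E], logical=[D,E,A,C,d]
After op 5 (rotate(+3)): offset=1, physical=[A,C,d,D,E], logical=[C,d,D,E,A]
After op 6 (swap(1, 4)): offset=1, physical=[d,C,A,D,E], logical=[C,A,D,E,d]

Answer: 1 C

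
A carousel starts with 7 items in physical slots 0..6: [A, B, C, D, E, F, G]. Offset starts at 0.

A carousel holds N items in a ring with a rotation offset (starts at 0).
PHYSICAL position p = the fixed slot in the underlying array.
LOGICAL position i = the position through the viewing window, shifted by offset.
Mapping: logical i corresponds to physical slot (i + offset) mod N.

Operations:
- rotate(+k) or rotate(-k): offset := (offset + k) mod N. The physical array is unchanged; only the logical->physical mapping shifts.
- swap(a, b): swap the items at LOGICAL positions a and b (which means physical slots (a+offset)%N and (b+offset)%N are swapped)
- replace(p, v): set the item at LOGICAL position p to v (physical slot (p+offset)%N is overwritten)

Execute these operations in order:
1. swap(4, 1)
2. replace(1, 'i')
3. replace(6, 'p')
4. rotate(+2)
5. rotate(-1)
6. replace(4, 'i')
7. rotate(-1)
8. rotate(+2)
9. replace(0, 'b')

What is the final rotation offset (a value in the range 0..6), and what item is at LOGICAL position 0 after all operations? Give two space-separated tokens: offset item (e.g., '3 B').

Answer: 2 b

Derivation:
After op 1 (swap(4, 1)): offset=0, physical=[A,E,C,D,B,F,G], logical=[A,E,C,D,B,F,G]
After op 2 (replace(1, 'i')): offset=0, physical=[A,i,C,D,B,F,G], logical=[A,i,C,D,B,F,G]
After op 3 (replace(6, 'p')): offset=0, physical=[A,i,C,D,B,F,p], logical=[A,i,C,D,B,F,p]
After op 4 (rotate(+2)): offset=2, physical=[A,i,C,D,B,F,p], logical=[C,D,B,F,p,A,i]
After op 5 (rotate(-1)): offset=1, physical=[A,i,C,D,B,F,p], logical=[i,C,D,B,F,p,A]
After op 6 (replace(4, 'i')): offset=1, physical=[A,i,C,D,B,i,p], logical=[i,C,D,B,i,p,A]
After op 7 (rotate(-1)): offset=0, physical=[A,i,C,D,B,i,p], logical=[A,i,C,D,B,i,p]
After op 8 (rotate(+2)): offset=2, physical=[A,i,C,D,B,i,p], logical=[C,D,B,i,p,A,i]
After op 9 (replace(0, 'b')): offset=2, physical=[A,i,b,D,B,i,p], logical=[b,D,B,i,p,A,i]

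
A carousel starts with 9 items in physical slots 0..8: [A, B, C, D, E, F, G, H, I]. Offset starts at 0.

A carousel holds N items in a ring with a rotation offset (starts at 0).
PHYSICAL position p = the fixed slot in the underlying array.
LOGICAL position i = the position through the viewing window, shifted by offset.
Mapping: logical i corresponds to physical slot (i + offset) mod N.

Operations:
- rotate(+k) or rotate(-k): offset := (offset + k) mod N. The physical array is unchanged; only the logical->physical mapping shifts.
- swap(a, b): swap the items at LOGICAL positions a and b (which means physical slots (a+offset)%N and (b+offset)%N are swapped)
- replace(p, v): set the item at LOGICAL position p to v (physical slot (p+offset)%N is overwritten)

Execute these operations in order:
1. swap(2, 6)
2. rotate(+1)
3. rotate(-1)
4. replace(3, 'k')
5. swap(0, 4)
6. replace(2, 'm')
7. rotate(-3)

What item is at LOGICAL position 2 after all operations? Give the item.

After op 1 (swap(2, 6)): offset=0, physical=[A,B,G,D,E,F,C,H,I], logical=[A,B,G,D,E,F,C,H,I]
After op 2 (rotate(+1)): offset=1, physical=[A,B,G,D,E,F,C,H,I], logical=[B,G,D,E,F,C,H,I,A]
After op 3 (rotate(-1)): offset=0, physical=[A,B,G,D,E,F,C,H,I], logical=[A,B,G,D,E,F,C,H,I]
After op 4 (replace(3, 'k')): offset=0, physical=[A,B,G,k,E,F,C,H,I], logical=[A,B,G,k,E,F,C,H,I]
After op 5 (swap(0, 4)): offset=0, physical=[E,B,G,k,A,F,C,H,I], logical=[E,B,G,k,A,F,C,H,I]
After op 6 (replace(2, 'm')): offset=0, physical=[E,B,m,k,A,F,C,H,I], logical=[E,B,m,k,A,F,C,H,I]
After op 7 (rotate(-3)): offset=6, physical=[E,B,m,k,A,F,C,H,I], logical=[C,H,I,E,B,m,k,A,F]

Answer: I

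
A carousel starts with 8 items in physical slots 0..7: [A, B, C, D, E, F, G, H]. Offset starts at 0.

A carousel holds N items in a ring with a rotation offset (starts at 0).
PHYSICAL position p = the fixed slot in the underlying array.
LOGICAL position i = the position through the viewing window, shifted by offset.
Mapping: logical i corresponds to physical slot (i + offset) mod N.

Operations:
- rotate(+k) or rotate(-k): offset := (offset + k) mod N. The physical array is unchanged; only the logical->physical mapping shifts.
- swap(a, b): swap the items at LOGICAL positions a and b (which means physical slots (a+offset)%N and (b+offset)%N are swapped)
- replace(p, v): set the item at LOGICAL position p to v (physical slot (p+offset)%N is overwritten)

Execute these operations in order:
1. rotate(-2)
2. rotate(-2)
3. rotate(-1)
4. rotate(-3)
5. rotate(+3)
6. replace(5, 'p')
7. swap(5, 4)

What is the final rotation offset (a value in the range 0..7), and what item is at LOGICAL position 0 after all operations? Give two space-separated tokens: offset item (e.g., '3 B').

After op 1 (rotate(-2)): offset=6, physical=[A,B,C,D,E,F,G,H], logical=[G,H,A,B,C,D,E,F]
After op 2 (rotate(-2)): offset=4, physical=[A,B,C,D,E,F,G,H], logical=[E,F,G,H,A,B,C,D]
After op 3 (rotate(-1)): offset=3, physical=[A,B,C,D,E,F,G,H], logical=[D,E,F,G,H,A,B,C]
After op 4 (rotate(-3)): offset=0, physical=[A,B,C,D,E,F,G,H], logical=[A,B,C,D,E,F,G,H]
After op 5 (rotate(+3)): offset=3, physical=[A,B,C,D,E,F,G,H], logical=[D,E,F,G,H,A,B,C]
After op 6 (replace(5, 'p')): offset=3, physical=[p,B,C,D,E,F,G,H], logical=[D,E,F,G,H,p,B,C]
After op 7 (swap(5, 4)): offset=3, physical=[H,B,C,D,E,F,G,p], logical=[D,E,F,G,p,H,B,C]

Answer: 3 D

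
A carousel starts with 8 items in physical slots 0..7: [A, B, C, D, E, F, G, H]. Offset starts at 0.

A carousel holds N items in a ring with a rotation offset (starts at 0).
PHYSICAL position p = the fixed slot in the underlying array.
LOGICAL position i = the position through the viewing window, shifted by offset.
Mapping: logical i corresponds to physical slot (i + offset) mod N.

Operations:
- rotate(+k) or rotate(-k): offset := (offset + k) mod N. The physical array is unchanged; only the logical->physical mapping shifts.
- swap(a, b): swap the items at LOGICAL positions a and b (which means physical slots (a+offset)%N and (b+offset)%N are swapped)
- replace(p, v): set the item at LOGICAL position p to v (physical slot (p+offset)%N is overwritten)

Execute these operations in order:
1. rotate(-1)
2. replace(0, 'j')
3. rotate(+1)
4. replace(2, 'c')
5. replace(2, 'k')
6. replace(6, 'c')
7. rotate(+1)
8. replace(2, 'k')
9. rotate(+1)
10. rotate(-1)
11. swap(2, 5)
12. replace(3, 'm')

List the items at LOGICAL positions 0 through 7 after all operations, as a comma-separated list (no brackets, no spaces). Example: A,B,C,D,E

After op 1 (rotate(-1)): offset=7, physical=[A,B,C,D,E,F,G,H], logical=[H,A,B,C,D,E,F,G]
After op 2 (replace(0, 'j')): offset=7, physical=[A,B,C,D,E,F,G,j], logical=[j,A,B,C,D,E,F,G]
After op 3 (rotate(+1)): offset=0, physical=[A,B,C,D,E,F,G,j], logical=[A,B,C,D,E,F,G,j]
After op 4 (replace(2, 'c')): offset=0, physical=[A,B,c,D,E,F,G,j], logical=[A,B,c,D,E,F,G,j]
After op 5 (replace(2, 'k')): offset=0, physical=[A,B,k,D,E,F,G,j], logical=[A,B,k,D,E,F,G,j]
After op 6 (replace(6, 'c')): offset=0, physical=[A,B,k,D,E,F,c,j], logical=[A,B,k,D,E,F,c,j]
After op 7 (rotate(+1)): offset=1, physical=[A,B,k,D,E,F,c,j], logical=[B,k,D,E,F,c,j,A]
After op 8 (replace(2, 'k')): offset=1, physical=[A,B,k,k,E,F,c,j], logical=[B,k,k,E,F,c,j,A]
After op 9 (rotate(+1)): offset=2, physical=[A,B,k,k,E,F,c,j], logical=[k,k,E,F,c,j,A,B]
After op 10 (rotate(-1)): offset=1, physical=[A,B,k,k,E,F,c,j], logical=[B,k,k,E,F,c,j,A]
After op 11 (swap(2, 5)): offset=1, physical=[A,B,k,c,E,F,k,j], logical=[B,k,c,E,F,k,j,A]
After op 12 (replace(3, 'm')): offset=1, physical=[A,B,k,c,m,F,k,j], logical=[B,k,c,m,F,k,j,A]

Answer: B,k,c,m,F,k,j,A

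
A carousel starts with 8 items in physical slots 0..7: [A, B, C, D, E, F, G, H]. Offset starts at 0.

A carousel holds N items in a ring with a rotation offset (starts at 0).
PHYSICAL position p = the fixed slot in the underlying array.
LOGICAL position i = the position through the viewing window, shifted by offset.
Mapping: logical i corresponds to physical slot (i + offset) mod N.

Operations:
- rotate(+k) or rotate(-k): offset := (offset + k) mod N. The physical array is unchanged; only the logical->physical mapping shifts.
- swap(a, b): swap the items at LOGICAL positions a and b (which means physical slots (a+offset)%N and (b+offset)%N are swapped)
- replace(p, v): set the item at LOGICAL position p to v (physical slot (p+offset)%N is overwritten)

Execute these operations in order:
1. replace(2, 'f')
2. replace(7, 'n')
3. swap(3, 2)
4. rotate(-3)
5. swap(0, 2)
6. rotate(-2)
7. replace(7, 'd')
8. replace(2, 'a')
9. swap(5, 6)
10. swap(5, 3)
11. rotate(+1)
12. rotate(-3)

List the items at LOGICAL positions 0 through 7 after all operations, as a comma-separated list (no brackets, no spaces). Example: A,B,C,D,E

After op 1 (replace(2, 'f')): offset=0, physical=[A,B,f,D,E,F,G,H], logical=[A,B,f,D,E,F,G,H]
After op 2 (replace(7, 'n')): offset=0, physical=[A,B,f,D,E,F,G,n], logical=[A,B,f,D,E,F,G,n]
After op 3 (swap(3, 2)): offset=0, physical=[A,B,D,f,E,F,G,n], logical=[A,B,D,f,E,F,G,n]
After op 4 (rotate(-3)): offset=5, physical=[A,B,D,f,E,F,G,n], logical=[F,G,n,A,B,D,f,E]
After op 5 (swap(0, 2)): offset=5, physical=[A,B,D,f,E,n,G,F], logical=[n,G,F,A,B,D,f,E]
After op 6 (rotate(-2)): offset=3, physical=[A,B,D,f,E,n,G,F], logical=[f,E,n,G,F,A,B,D]
After op 7 (replace(7, 'd')): offset=3, physical=[A,B,d,f,E,n,G,F], logical=[f,E,n,G,F,A,B,d]
After op 8 (replace(2, 'a')): offset=3, physical=[A,B,d,f,E,a,G,F], logical=[f,E,a,G,F,A,B,d]
After op 9 (swap(5, 6)): offset=3, physical=[B,A,d,f,E,a,G,F], logical=[f,E,a,G,F,B,A,d]
After op 10 (swap(5, 3)): offset=3, physical=[G,A,d,f,E,a,B,F], logical=[f,E,a,B,F,G,A,d]
After op 11 (rotate(+1)): offset=4, physical=[G,A,d,f,E,a,B,F], logical=[E,a,B,F,G,A,d,f]
After op 12 (rotate(-3)): offset=1, physical=[G,A,d,f,E,a,B,F], logical=[A,d,f,E,a,B,F,G]

Answer: A,d,f,E,a,B,F,G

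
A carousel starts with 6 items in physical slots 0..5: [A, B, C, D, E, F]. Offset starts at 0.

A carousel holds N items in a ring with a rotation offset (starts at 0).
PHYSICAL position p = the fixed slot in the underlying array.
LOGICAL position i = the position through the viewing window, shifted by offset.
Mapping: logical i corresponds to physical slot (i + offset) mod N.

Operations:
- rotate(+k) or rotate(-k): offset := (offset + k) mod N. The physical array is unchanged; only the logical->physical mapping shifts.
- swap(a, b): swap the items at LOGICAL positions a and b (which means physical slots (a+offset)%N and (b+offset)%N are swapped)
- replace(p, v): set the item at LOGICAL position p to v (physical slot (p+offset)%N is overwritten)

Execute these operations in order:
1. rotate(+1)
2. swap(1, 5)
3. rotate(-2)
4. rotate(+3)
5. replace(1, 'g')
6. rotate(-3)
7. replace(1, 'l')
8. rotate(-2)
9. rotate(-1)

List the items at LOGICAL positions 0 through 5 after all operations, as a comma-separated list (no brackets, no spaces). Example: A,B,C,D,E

After op 1 (rotate(+1)): offset=1, physical=[A,B,C,D,E,F], logical=[B,C,D,E,F,A]
After op 2 (swap(1, 5)): offset=1, physical=[C,B,A,D,E,F], logical=[B,A,D,E,F,C]
After op 3 (rotate(-2)): offset=5, physical=[C,B,A,D,E,F], logical=[F,C,B,A,D,E]
After op 4 (rotate(+3)): offset=2, physical=[C,B,A,D,E,F], logical=[A,D,E,F,C,B]
After op 5 (replace(1, 'g')): offset=2, physical=[C,B,A,g,E,F], logical=[A,g,E,F,C,B]
After op 6 (rotate(-3)): offset=5, physical=[C,B,A,g,E,F], logical=[F,C,B,A,g,E]
After op 7 (replace(1, 'l')): offset=5, physical=[l,B,A,g,E,F], logical=[F,l,B,A,g,E]
After op 8 (rotate(-2)): offset=3, physical=[l,B,A,g,E,F], logical=[g,E,F,l,B,A]
After op 9 (rotate(-1)): offset=2, physical=[l,B,A,g,E,F], logical=[A,g,E,F,l,B]

Answer: A,g,E,F,l,B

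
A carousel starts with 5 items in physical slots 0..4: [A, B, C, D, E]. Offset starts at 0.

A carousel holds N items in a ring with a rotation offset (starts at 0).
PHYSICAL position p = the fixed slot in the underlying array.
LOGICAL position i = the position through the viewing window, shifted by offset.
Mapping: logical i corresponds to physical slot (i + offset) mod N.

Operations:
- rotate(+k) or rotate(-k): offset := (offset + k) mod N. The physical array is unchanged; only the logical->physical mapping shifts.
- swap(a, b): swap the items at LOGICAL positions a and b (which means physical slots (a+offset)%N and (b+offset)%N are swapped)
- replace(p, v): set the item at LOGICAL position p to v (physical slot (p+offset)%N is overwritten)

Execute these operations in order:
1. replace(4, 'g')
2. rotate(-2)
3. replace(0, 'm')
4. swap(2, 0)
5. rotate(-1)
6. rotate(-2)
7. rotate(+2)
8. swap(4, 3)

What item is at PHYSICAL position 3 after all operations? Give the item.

Answer: A

Derivation:
After op 1 (replace(4, 'g')): offset=0, physical=[A,B,C,D,g], logical=[A,B,C,D,g]
After op 2 (rotate(-2)): offset=3, physical=[A,B,C,D,g], logical=[D,g,A,B,C]
After op 3 (replace(0, 'm')): offset=3, physical=[A,B,C,m,g], logical=[m,g,A,B,C]
After op 4 (swap(2, 0)): offset=3, physical=[m,B,C,A,g], logical=[A,g,m,B,C]
After op 5 (rotate(-1)): offset=2, physical=[m,B,C,A,g], logical=[C,A,g,m,B]
After op 6 (rotate(-2)): offset=0, physical=[m,B,C,A,g], logical=[m,B,C,A,g]
After op 7 (rotate(+2)): offset=2, physical=[m,B,C,A,g], logical=[C,A,g,m,B]
After op 8 (swap(4, 3)): offset=2, physical=[B,m,C,A,g], logical=[C,A,g,B,m]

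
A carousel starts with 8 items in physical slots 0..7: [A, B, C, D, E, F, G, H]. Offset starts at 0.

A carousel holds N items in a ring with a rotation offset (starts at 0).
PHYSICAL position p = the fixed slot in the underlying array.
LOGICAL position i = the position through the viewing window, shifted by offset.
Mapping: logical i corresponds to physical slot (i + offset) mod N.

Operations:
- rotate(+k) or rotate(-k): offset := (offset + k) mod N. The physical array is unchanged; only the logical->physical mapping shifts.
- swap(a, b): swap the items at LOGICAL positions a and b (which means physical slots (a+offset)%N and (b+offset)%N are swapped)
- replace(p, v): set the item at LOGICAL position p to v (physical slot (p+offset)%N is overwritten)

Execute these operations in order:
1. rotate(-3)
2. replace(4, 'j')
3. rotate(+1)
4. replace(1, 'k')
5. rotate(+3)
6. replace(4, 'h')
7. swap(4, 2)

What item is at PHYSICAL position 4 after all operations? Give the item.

Answer: E

Derivation:
After op 1 (rotate(-3)): offset=5, physical=[A,B,C,D,E,F,G,H], logical=[F,G,H,A,B,C,D,E]
After op 2 (replace(4, 'j')): offset=5, physical=[A,j,C,D,E,F,G,H], logical=[F,G,H,A,j,C,D,E]
After op 3 (rotate(+1)): offset=6, physical=[A,j,C,D,E,F,G,H], logical=[G,H,A,j,C,D,E,F]
After op 4 (replace(1, 'k')): offset=6, physical=[A,j,C,D,E,F,G,k], logical=[G,k,A,j,C,D,E,F]
After op 5 (rotate(+3)): offset=1, physical=[A,j,C,D,E,F,G,k], logical=[j,C,D,E,F,G,k,A]
After op 6 (replace(4, 'h')): offset=1, physical=[A,j,C,D,E,h,G,k], logical=[j,C,D,E,h,G,k,A]
After op 7 (swap(4, 2)): offset=1, physical=[A,j,C,h,E,D,G,k], logical=[j,C,h,E,D,G,k,A]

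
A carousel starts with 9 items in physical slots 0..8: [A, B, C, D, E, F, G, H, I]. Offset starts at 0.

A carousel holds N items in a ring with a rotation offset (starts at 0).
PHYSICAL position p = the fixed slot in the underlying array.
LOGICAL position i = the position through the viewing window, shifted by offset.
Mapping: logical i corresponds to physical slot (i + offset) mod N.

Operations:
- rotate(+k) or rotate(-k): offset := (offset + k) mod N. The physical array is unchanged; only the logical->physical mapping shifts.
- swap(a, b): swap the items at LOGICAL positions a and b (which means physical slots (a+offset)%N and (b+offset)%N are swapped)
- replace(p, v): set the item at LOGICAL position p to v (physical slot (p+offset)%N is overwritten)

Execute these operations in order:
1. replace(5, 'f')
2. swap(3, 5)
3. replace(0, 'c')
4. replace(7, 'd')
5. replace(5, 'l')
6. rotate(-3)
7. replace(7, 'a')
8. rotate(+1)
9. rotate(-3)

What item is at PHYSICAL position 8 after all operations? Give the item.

Answer: I

Derivation:
After op 1 (replace(5, 'f')): offset=0, physical=[A,B,C,D,E,f,G,H,I], logical=[A,B,C,D,E,f,G,H,I]
After op 2 (swap(3, 5)): offset=0, physical=[A,B,C,f,E,D,G,H,I], logical=[A,B,C,f,E,D,G,H,I]
After op 3 (replace(0, 'c')): offset=0, physical=[c,B,C,f,E,D,G,H,I], logical=[c,B,C,f,E,D,G,H,I]
After op 4 (replace(7, 'd')): offset=0, physical=[c,B,C,f,E,D,G,d,I], logical=[c,B,C,f,E,D,G,d,I]
After op 5 (replace(5, 'l')): offset=0, physical=[c,B,C,f,E,l,G,d,I], logical=[c,B,C,f,E,l,G,d,I]
After op 6 (rotate(-3)): offset=6, physical=[c,B,C,f,E,l,G,d,I], logical=[G,d,I,c,B,C,f,E,l]
After op 7 (replace(7, 'a')): offset=6, physical=[c,B,C,f,a,l,G,d,I], logical=[G,d,I,c,B,C,f,a,l]
After op 8 (rotate(+1)): offset=7, physical=[c,B,C,f,a,l,G,d,I], logical=[d,I,c,B,C,f,a,l,G]
After op 9 (rotate(-3)): offset=4, physical=[c,B,C,f,a,l,G,d,I], logical=[a,l,G,d,I,c,B,C,f]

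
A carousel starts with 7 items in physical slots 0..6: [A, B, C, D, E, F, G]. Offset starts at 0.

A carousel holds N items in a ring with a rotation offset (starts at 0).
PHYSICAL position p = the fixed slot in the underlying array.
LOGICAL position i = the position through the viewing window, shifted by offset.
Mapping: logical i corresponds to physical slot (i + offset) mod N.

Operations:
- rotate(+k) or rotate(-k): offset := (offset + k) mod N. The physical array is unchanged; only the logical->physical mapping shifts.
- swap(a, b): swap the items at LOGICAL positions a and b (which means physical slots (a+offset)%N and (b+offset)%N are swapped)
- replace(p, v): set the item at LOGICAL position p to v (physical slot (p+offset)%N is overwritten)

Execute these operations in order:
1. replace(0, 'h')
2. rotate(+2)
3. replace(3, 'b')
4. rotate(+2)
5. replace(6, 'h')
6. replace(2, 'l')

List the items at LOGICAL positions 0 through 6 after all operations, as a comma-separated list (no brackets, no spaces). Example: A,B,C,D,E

Answer: E,b,l,h,B,C,h

Derivation:
After op 1 (replace(0, 'h')): offset=0, physical=[h,B,C,D,E,F,G], logical=[h,B,C,D,E,F,G]
After op 2 (rotate(+2)): offset=2, physical=[h,B,C,D,E,F,G], logical=[C,D,E,F,G,h,B]
After op 3 (replace(3, 'b')): offset=2, physical=[h,B,C,D,E,b,G], logical=[C,D,E,b,G,h,B]
After op 4 (rotate(+2)): offset=4, physical=[h,B,C,D,E,b,G], logical=[E,b,G,h,B,C,D]
After op 5 (replace(6, 'h')): offset=4, physical=[h,B,C,h,E,b,G], logical=[E,b,G,h,B,C,h]
After op 6 (replace(2, 'l')): offset=4, physical=[h,B,C,h,E,b,l], logical=[E,b,l,h,B,C,h]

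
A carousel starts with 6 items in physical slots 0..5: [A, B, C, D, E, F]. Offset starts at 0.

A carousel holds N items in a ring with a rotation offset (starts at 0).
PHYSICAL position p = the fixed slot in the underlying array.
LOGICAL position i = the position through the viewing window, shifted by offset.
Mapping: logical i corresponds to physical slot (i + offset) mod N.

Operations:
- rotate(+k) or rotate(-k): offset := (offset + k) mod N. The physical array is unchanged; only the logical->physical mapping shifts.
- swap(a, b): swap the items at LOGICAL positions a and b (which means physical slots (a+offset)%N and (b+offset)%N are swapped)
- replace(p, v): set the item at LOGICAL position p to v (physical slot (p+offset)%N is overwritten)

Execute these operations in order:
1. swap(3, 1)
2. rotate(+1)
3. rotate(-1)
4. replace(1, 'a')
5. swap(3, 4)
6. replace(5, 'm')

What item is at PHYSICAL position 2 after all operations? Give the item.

Answer: C

Derivation:
After op 1 (swap(3, 1)): offset=0, physical=[A,D,C,B,E,F], logical=[A,D,C,B,E,F]
After op 2 (rotate(+1)): offset=1, physical=[A,D,C,B,E,F], logical=[D,C,B,E,F,A]
After op 3 (rotate(-1)): offset=0, physical=[A,D,C,B,E,F], logical=[A,D,C,B,E,F]
After op 4 (replace(1, 'a')): offset=0, physical=[A,a,C,B,E,F], logical=[A,a,C,B,E,F]
After op 5 (swap(3, 4)): offset=0, physical=[A,a,C,E,B,F], logical=[A,a,C,E,B,F]
After op 6 (replace(5, 'm')): offset=0, physical=[A,a,C,E,B,m], logical=[A,a,C,E,B,m]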